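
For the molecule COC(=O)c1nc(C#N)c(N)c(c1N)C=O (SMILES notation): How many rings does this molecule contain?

1

In SMILES, each pair of matching ring-closure digits denotes one ring-closing bond; the number of such bonds equals the number of independent rings.
Ring-closure bonds here: 1.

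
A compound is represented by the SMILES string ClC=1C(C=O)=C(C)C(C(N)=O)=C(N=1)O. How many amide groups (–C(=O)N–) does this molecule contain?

1

The amide motif appears at heavy-atom position 9 in the SMILES.
Other groups present: 1 aldehyde, 1 hydroxyl.
Amide count: 1.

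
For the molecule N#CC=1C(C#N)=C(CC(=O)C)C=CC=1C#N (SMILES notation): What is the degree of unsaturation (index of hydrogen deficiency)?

11

Degree of unsaturation = (number of rings) + (number of π bonds).
Ring closures in the SMILES: 1.
π bonds: 4 double bonds (each 1 DoU), 3 triple bonds (each 2 DoU) → 10 DoU from unsaturation.
Total DoU = 1 + 10 = 11.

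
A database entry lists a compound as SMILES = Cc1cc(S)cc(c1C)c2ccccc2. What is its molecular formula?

Walk through each heavy atom and fill implicit hydrogens from standard valence (C 4, N 3, O 2, S 2, halogen 1); for lowercase aromatic atoms, an aromatic c carries 1 H when it has two neighbours and 0 H with three, and aromatic n carries 0 H:
  atom 1: C, bond orders sum to 1 (valence 4) → 3 H
  atom 2: aromatic c, 3 neighbours → 0 H
  atom 3: aromatic c, 2 neighbours → 1 H
  atom 4: aromatic c, 3 neighbours → 0 H
  atom 5: S, bond orders sum to 1 (valence 2) → 1 H
  atom 6: aromatic c, 2 neighbours → 1 H
  atom 7: aromatic c, 3 neighbours → 0 H
  atom 8: aromatic c, 3 neighbours → 0 H
  atom 9: C, bond orders sum to 1 (valence 4) → 3 H
  atom 10: aromatic c, 3 neighbours → 0 H
  atom 11: aromatic c, 2 neighbours → 1 H
  atom 12: aromatic c, 2 neighbours → 1 H
  atom 13: aromatic c, 2 neighbours → 1 H
  atom 14: aromatic c, 2 neighbours → 1 H
  atom 15: aromatic c, 2 neighbours → 1 H
Totals → C:14, H:14, S:1.
In Hill order: C14H14S.

C14H14S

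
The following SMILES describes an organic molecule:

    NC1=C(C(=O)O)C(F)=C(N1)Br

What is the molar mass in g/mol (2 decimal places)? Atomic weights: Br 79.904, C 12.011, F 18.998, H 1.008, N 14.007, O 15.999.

First, the molecular formula is C5H4BrFN2O2 (counting implicit H from valence).
  Br: 1 × 79.904 = 79.904
  C: 5 × 12.011 = 60.055
  F: 1 × 18.998 = 18.998
  H: 4 × 1.008 = 4.032
  N: 2 × 14.007 = 28.014
  O: 2 × 15.999 = 31.998
Sum: 1×79.904 + 5×12.011 + 1×18.998 + 4×1.008 + 2×14.007 + 2×15.999 = 223.001 → 223.00 g/mol.

223.00 g/mol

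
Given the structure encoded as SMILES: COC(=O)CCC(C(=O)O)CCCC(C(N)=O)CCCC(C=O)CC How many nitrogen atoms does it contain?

1

Scan the SMILES for N atoms (remember two-letter symbols like Cl and Br are single atoms).
Nitrogen count: 1.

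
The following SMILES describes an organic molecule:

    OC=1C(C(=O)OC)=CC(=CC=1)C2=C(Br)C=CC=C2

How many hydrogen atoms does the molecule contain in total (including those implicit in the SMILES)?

11

Walk through each heavy atom and fill implicit hydrogens from standard valence (C 4, N 3, O 2, S 2, halogen 1):
  atom 1: O, bond orders sum to 1 (valence 2) → 1 H
  atom 2: C, bond orders sum to 4 (valence 4) → 0 H
  atom 3: C, bond orders sum to 4 (valence 4) → 0 H
  atom 4: C, bond orders sum to 4 (valence 4) → 0 H
  atom 5: O, bond orders sum to 2 (valence 2) → 0 H
  atom 6: O, bond orders sum to 2 (valence 2) → 0 H
  atom 7: C, bond orders sum to 1 (valence 4) → 3 H
  atom 8: C, bond orders sum to 3 (valence 4) → 1 H
  atom 9: C, bond orders sum to 4 (valence 4) → 0 H
  atom 10: C, bond orders sum to 3 (valence 4) → 1 H
  atom 11: C, bond orders sum to 3 (valence 4) → 1 H
  atom 12: C, bond orders sum to 4 (valence 4) → 0 H
  atom 13: C, bond orders sum to 4 (valence 4) → 0 H
  atom 14: Br (halogen, monovalent) → 0 H
  atom 15: C, bond orders sum to 3 (valence 4) → 1 H
  atom 16: C, bond orders sum to 3 (valence 4) → 1 H
  atom 17: C, bond orders sum to 3 (valence 4) → 1 H
  atom 18: C, bond orders sum to 3 (valence 4) → 1 H
Total hydrogens: 11.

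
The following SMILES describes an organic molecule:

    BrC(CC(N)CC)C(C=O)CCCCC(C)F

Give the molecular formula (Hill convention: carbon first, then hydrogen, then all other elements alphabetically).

Walk through each heavy atom and fill implicit hydrogens from standard valence (C 4, N 3, O 2, S 2, halogen 1):
  atom 1: Br (halogen, monovalent) → 0 H
  atom 2: C, bond orders sum to 3 (valence 4) → 1 H
  atom 3: C, bond orders sum to 2 (valence 4) → 2 H
  atom 4: C, bond orders sum to 3 (valence 4) → 1 H
  atom 5: N, bond orders sum to 1 (valence 3) → 2 H
  atom 6: C, bond orders sum to 2 (valence 4) → 2 H
  atom 7: C, bond orders sum to 1 (valence 4) → 3 H
  atom 8: C, bond orders sum to 3 (valence 4) → 1 H
  atom 9: C, bond orders sum to 3 (valence 4) → 1 H
  atom 10: O, bond orders sum to 2 (valence 2) → 0 H
  atom 11: C, bond orders sum to 2 (valence 4) → 2 H
  atom 12: C, bond orders sum to 2 (valence 4) → 2 H
  atom 13: C, bond orders sum to 2 (valence 4) → 2 H
  atom 14: C, bond orders sum to 2 (valence 4) → 2 H
  atom 15: C, bond orders sum to 3 (valence 4) → 1 H
  atom 16: C, bond orders sum to 1 (valence 4) → 3 H
  atom 17: F (halogen, monovalent) → 0 H
Totals → C:13, H:25, Br:1, F:1, N:1, O:1.

C13H25BrFNO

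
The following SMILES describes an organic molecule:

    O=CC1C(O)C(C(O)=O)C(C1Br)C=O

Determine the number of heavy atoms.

14

Every atom symbol written in the SMILES (organic subset) is one heavy atom; implicit H are not written.
Heavy atoms by element → Br:1, C:8, O:5.
Total: 14.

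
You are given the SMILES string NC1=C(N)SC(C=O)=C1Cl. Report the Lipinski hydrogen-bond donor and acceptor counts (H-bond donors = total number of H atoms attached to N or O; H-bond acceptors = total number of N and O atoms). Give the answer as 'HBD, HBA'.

Donors: find every N or O and count the H atoms it carries.
  atom 1 (N): bond orders sum to 1 → 2 H
  atom 4 (N): bond orders sum to 1 → 2 H
  atom 8 (O): bond orders sum to 2 → 0 H
Lipinski HBD = 4.
Acceptors: N atoms = 2, O atoms = 1 → HBA = 3.

4, 3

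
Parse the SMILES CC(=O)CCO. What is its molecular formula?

C4H8O2

Walk through each heavy atom and fill implicit hydrogens from standard valence (C 4, N 3, O 2, S 2, halogen 1):
  atom 1: C, bond orders sum to 1 (valence 4) → 3 H
  atom 2: C, bond orders sum to 4 (valence 4) → 0 H
  atom 3: O, bond orders sum to 2 (valence 2) → 0 H
  atom 4: C, bond orders sum to 2 (valence 4) → 2 H
  atom 5: C, bond orders sum to 2 (valence 4) → 2 H
  atom 6: O, bond orders sum to 1 (valence 2) → 1 H
Totals → C:4, H:8, O:2.
In Hill order: C4H8O2.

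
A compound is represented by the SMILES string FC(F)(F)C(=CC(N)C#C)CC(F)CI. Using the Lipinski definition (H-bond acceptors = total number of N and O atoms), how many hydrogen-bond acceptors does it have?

N atoms: 1; O atoms: 0.
Lipinski HBA = 1 + 0 = 1.

1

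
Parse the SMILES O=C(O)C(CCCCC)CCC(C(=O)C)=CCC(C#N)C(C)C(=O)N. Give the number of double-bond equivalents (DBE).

6

Molecular formula: C19H30N2O4.
DoU = (2C + 2 + N − H − X) / 2, where X is the halogen count and O/S are ignored.
    = (2·19 + 2 + 2 − 30 − 0) / 2 = 12 / 2 = 6.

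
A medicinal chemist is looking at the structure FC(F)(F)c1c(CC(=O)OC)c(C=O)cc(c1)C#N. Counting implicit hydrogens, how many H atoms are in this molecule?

8

Walk through each heavy atom and fill implicit hydrogens from standard valence (C 4, N 3, O 2, S 2, halogen 1); for lowercase aromatic atoms, an aromatic c carries 1 H when it has two neighbours and 0 H with three, and aromatic n carries 0 H:
  atom 1: F (halogen, monovalent) → 0 H
  atom 2: C, bond orders sum to 4 (valence 4) → 0 H
  atom 3: F (halogen, monovalent) → 0 H
  atom 4: F (halogen, monovalent) → 0 H
  atom 5: aromatic c, 3 neighbours → 0 H
  atom 6: aromatic c, 3 neighbours → 0 H
  atom 7: C, bond orders sum to 2 (valence 4) → 2 H
  atom 8: C, bond orders sum to 4 (valence 4) → 0 H
  atom 9: O, bond orders sum to 2 (valence 2) → 0 H
  atom 10: O, bond orders sum to 2 (valence 2) → 0 H
  atom 11: C, bond orders sum to 1 (valence 4) → 3 H
  atom 12: aromatic c, 3 neighbours → 0 H
  atom 13: C, bond orders sum to 3 (valence 4) → 1 H
  atom 14: O, bond orders sum to 2 (valence 2) → 0 H
  atom 15: aromatic c, 2 neighbours → 1 H
  atom 16: aromatic c, 3 neighbours → 0 H
  atom 17: aromatic c, 2 neighbours → 1 H
  atom 18: C, bond orders sum to 4 (valence 4) → 0 H
  atom 19: N, bond orders sum to 3 (valence 3) → 0 H
Total hydrogens: 8.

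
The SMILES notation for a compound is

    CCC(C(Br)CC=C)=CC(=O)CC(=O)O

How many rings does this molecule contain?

In SMILES, each pair of matching ring-closure digits denotes one ring-closing bond; the number of such bonds equals the number of independent rings.
Ring-closure bonds here: 0.

0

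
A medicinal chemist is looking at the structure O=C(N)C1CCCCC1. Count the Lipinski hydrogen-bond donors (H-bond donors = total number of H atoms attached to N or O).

Donors: find every N or O and count the H atoms it carries.
  atom 1 (O): bond orders sum to 2 → 0 H
  atom 3 (N): bond orders sum to 1 → 2 H
Lipinski HBD = 2.

2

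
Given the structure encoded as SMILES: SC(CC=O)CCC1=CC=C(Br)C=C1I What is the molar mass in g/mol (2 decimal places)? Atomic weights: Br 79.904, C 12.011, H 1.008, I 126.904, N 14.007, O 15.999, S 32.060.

399.08 g/mol

First, the molecular formula is C11H12BrIOS (counting implicit H from valence).
  Br: 1 × 79.904 = 79.904
  C: 11 × 12.011 = 132.121
  H: 12 × 1.008 = 12.096
  I: 1 × 126.904 = 126.904
  O: 1 × 15.999 = 15.999
  S: 1 × 32.060 = 32.060
Sum: 1×79.904 + 11×12.011 + 12×1.008 + 1×126.904 + 1×15.999 + 1×32.060 = 399.084 → 399.08 g/mol.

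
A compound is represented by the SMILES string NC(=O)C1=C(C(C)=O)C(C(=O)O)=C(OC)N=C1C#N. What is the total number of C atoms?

11

Count every carbon token in the SMILES (each C, including those in ring-closure positions and inside branches).
Carbon count: 11.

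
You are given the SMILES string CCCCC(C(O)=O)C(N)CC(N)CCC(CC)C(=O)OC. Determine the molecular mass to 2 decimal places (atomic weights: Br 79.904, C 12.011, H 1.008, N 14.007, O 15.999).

316.44 g/mol

First, the molecular formula is C16H32N2O4 (counting implicit H from valence).
  C: 16 × 12.011 = 192.176
  H: 32 × 1.008 = 32.256
  N: 2 × 14.007 = 28.014
  O: 4 × 15.999 = 63.996
Sum: 16×12.011 + 32×1.008 + 2×14.007 + 4×15.999 = 316.442 → 316.44 g/mol.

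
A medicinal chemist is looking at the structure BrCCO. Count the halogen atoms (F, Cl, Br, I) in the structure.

1

Halogen atoms appear at heavy-atom position 1 (1×Br).
Other groups present: 1 hydroxyl.
Halogen count: 1.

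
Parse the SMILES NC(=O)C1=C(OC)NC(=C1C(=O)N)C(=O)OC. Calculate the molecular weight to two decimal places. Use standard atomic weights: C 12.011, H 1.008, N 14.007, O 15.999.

First, the molecular formula is C9H11N3O5 (counting implicit H from valence).
  C: 9 × 12.011 = 108.099
  H: 11 × 1.008 = 11.088
  N: 3 × 14.007 = 42.021
  O: 5 × 15.999 = 79.995
Sum: 9×12.011 + 11×1.008 + 3×14.007 + 5×15.999 = 241.203 → 241.20 g/mol.

241.20 g/mol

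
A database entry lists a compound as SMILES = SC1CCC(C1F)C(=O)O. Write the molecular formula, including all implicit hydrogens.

Walk through each heavy atom and fill implicit hydrogens from standard valence (C 4, N 3, O 2, S 2, halogen 1):
  atom 1: S, bond orders sum to 1 (valence 2) → 1 H
  atom 2: C, bond orders sum to 3 (valence 4) → 1 H
  atom 3: C, bond orders sum to 2 (valence 4) → 2 H
  atom 4: C, bond orders sum to 2 (valence 4) → 2 H
  atom 5: C, bond orders sum to 3 (valence 4) → 1 H
  atom 6: C, bond orders sum to 3 (valence 4) → 1 H
  atom 7: F (halogen, monovalent) → 0 H
  atom 8: C, bond orders sum to 4 (valence 4) → 0 H
  atom 9: O, bond orders sum to 2 (valence 2) → 0 H
  atom 10: O, bond orders sum to 1 (valence 2) → 1 H
Totals → C:6, H:9, F:1, O:2, S:1.
In Hill order: C6H9FO2S.

C6H9FO2S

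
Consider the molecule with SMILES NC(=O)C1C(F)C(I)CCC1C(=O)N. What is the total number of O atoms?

2

Scan the SMILES for O atoms (remember two-letter symbols like Cl and Br are single atoms).
Oxygen count: 2.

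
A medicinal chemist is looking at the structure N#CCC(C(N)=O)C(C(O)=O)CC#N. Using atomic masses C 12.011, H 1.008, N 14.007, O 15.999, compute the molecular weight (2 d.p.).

First, the molecular formula is C8H9N3O3 (counting implicit H from valence).
  C: 8 × 12.011 = 96.088
  H: 9 × 1.008 = 9.072
  N: 3 × 14.007 = 42.021
  O: 3 × 15.999 = 47.997
Sum: 8×12.011 + 9×1.008 + 3×14.007 + 3×15.999 = 195.178 → 195.18 g/mol.

195.18 g/mol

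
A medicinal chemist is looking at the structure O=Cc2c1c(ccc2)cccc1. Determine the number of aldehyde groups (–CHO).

The aldehyde motif appears at heavy-atom position 2 in the SMILES.
Aldehyde count: 1.

1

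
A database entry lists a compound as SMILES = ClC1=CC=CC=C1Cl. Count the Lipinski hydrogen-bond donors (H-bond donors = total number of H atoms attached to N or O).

Donors: find every N or O and count the H atoms it carries.
  (no N or O atoms present)
Lipinski HBD = 0.

0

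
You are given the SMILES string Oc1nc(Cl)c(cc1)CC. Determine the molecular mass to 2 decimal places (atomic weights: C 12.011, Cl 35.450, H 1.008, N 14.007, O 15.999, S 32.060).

First, the molecular formula is C7H8ClNO (counting implicit H from valence).
  C: 7 × 12.011 = 84.077
  Cl: 1 × 35.450 = 35.450
  H: 8 × 1.008 = 8.064
  N: 1 × 14.007 = 14.007
  O: 1 × 15.999 = 15.999
Sum: 7×12.011 + 1×35.450 + 8×1.008 + 1×14.007 + 1×15.999 = 157.597 → 157.60 g/mol.

157.60 g/mol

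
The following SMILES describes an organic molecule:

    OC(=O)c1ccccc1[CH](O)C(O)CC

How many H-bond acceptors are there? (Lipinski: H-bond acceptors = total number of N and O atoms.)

N atoms: 0; O atoms: 4.
Lipinski HBA = 0 + 4 = 4.

4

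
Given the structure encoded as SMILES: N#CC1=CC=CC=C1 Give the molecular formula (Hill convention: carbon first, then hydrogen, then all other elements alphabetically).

C7H5N

Walk through each heavy atom and fill implicit hydrogens from standard valence (C 4, N 3, O 2, S 2, halogen 1):
  atom 1: N, bond orders sum to 3 (valence 3) → 0 H
  atom 2: C, bond orders sum to 4 (valence 4) → 0 H
  atom 3: C, bond orders sum to 4 (valence 4) → 0 H
  atom 4: C, bond orders sum to 3 (valence 4) → 1 H
  atom 5: C, bond orders sum to 3 (valence 4) → 1 H
  atom 6: C, bond orders sum to 3 (valence 4) → 1 H
  atom 7: C, bond orders sum to 3 (valence 4) → 1 H
  atom 8: C, bond orders sum to 3 (valence 4) → 1 H
Totals → C:7, H:5, N:1.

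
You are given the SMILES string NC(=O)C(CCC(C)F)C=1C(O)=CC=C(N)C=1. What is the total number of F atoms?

Scan the SMILES for F atoms (remember two-letter symbols like Cl and Br are single atoms).
Fluorine count: 1.

1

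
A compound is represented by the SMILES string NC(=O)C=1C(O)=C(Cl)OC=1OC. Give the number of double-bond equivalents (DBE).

4

Degree of unsaturation = (number of rings) + (number of π bonds).
Ring closures in the SMILES: 1.
π bonds: 3 double bonds (each 1 DoU) → 3 DoU from unsaturation.
Total DoU = 1 + 3 = 4.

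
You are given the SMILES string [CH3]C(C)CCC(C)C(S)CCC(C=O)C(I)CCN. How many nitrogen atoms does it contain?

1

Scan the SMILES for N atoms (remember two-letter symbols like Cl and Br are single atoms).
Nitrogen count: 1.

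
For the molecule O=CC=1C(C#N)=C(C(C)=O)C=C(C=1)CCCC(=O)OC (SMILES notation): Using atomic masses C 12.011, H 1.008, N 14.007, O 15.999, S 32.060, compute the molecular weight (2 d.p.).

273.29 g/mol

First, the molecular formula is C15H15NO4 (counting implicit H from valence).
  C: 15 × 12.011 = 180.165
  H: 15 × 1.008 = 15.120
  N: 1 × 14.007 = 14.007
  O: 4 × 15.999 = 63.996
Sum: 15×12.011 + 15×1.008 + 1×14.007 + 4×15.999 = 273.288 → 273.29 g/mol.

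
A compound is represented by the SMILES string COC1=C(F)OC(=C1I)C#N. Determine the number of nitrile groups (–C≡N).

The nitrile motif appears at heavy-atom position 10 in the SMILES.
Other groups present: 1 ether.
Nitrile count: 1.

1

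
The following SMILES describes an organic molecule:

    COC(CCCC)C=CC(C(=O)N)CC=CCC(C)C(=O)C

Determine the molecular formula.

Walk through each heavy atom and fill implicit hydrogens from standard valence (C 4, N 3, O 2, S 2, halogen 1):
  atom 1: C, bond orders sum to 1 (valence 4) → 3 H
  atom 2: O, bond orders sum to 2 (valence 2) → 0 H
  atom 3: C, bond orders sum to 3 (valence 4) → 1 H
  atom 4: C, bond orders sum to 2 (valence 4) → 2 H
  atom 5: C, bond orders sum to 2 (valence 4) → 2 H
  atom 6: C, bond orders sum to 2 (valence 4) → 2 H
  atom 7: C, bond orders sum to 1 (valence 4) → 3 H
  atom 8: C, bond orders sum to 3 (valence 4) → 1 H
  atom 9: C, bond orders sum to 3 (valence 4) → 1 H
  atom 10: C, bond orders sum to 3 (valence 4) → 1 H
  atom 11: C, bond orders sum to 4 (valence 4) → 0 H
  atom 12: O, bond orders sum to 2 (valence 2) → 0 H
  atom 13: N, bond orders sum to 1 (valence 3) → 2 H
  atom 14: C, bond orders sum to 2 (valence 4) → 2 H
  atom 15: C, bond orders sum to 3 (valence 4) → 1 H
  atom 16: C, bond orders sum to 3 (valence 4) → 1 H
  atom 17: C, bond orders sum to 2 (valence 4) → 2 H
  atom 18: C, bond orders sum to 3 (valence 4) → 1 H
  atom 19: C, bond orders sum to 1 (valence 4) → 3 H
  atom 20: C, bond orders sum to 4 (valence 4) → 0 H
  atom 21: O, bond orders sum to 2 (valence 2) → 0 H
  atom 22: C, bond orders sum to 1 (valence 4) → 3 H
Totals → C:18, H:31, N:1, O:3.

C18H31NO3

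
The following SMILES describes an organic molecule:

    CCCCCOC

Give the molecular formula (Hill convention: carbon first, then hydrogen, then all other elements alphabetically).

Walk through each heavy atom and fill implicit hydrogens from standard valence (C 4, N 3, O 2, S 2, halogen 1):
  atom 1: C, bond orders sum to 1 (valence 4) → 3 H
  atom 2: C, bond orders sum to 2 (valence 4) → 2 H
  atom 3: C, bond orders sum to 2 (valence 4) → 2 H
  atom 4: C, bond orders sum to 2 (valence 4) → 2 H
  atom 5: C, bond orders sum to 2 (valence 4) → 2 H
  atom 6: O, bond orders sum to 2 (valence 2) → 0 H
  atom 7: C, bond orders sum to 1 (valence 4) → 3 H
Totals → C:6, H:14, O:1.
In Hill order: C6H14O.

C6H14O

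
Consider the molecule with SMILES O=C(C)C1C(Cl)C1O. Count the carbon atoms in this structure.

5

Count every carbon token in the SMILES (each C, including those in ring-closure positions and inside branches).
Carbon count: 5.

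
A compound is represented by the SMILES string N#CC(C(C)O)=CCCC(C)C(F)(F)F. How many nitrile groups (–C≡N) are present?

The nitrile motif appears at heavy-atom position 2 in the SMILES.
Other groups present: 1 alkene, 1 hydroxyl.
Nitrile count: 1.

1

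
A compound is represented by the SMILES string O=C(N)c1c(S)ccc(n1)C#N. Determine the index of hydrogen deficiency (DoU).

Molecular formula: C7H5N3OS.
DoU = (2C + 2 + N − H − X) / 2, where X is the halogen count and O/S are ignored.
    = (2·7 + 2 + 3 − 5 − 0) / 2 = 14 / 2 = 7.

7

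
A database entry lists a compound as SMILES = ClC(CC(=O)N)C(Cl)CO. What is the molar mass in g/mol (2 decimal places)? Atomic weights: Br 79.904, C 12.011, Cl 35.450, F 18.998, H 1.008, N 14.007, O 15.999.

186.03 g/mol

First, the molecular formula is C5H9Cl2NO2 (counting implicit H from valence).
  C: 5 × 12.011 = 60.055
  Cl: 2 × 35.450 = 70.900
  H: 9 × 1.008 = 9.072
  N: 1 × 14.007 = 14.007
  O: 2 × 15.999 = 31.998
Sum: 5×12.011 + 2×35.450 + 9×1.008 + 1×14.007 + 2×15.999 = 186.032 → 186.03 g/mol.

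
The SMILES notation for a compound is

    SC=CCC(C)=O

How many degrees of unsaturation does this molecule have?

2

Molecular formula: C5H8OS.
DoU = (2C + 2 + N − H − X) / 2, where X is the halogen count and O/S are ignored.
    = (2·5 + 2 + 0 − 8 − 0) / 2 = 4 / 2 = 2.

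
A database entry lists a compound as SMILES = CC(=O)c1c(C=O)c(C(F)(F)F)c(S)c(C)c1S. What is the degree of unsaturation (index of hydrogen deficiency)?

Molecular formula: C11H9F3O2S2.
DoU = (2C + 2 + N − H − X) / 2, where X is the halogen count and O/S are ignored.
    = (2·11 + 2 + 0 − 9 − 3) / 2 = 12 / 2 = 6.

6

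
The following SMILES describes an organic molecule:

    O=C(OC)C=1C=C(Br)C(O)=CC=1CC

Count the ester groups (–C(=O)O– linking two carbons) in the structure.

1

The ester motif appears at heavy-atom position 2 in the SMILES.
Other groups present: 1 hydroxyl.
Ester count: 1.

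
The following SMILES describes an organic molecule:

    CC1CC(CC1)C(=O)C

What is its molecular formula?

C8H14O

Walk through each heavy atom and fill implicit hydrogens from standard valence (C 4, N 3, O 2, S 2, halogen 1):
  atom 1: C, bond orders sum to 1 (valence 4) → 3 H
  atom 2: C, bond orders sum to 3 (valence 4) → 1 H
  atom 3: C, bond orders sum to 2 (valence 4) → 2 H
  atom 4: C, bond orders sum to 3 (valence 4) → 1 H
  atom 5: C, bond orders sum to 2 (valence 4) → 2 H
  atom 6: C, bond orders sum to 2 (valence 4) → 2 H
  atom 7: C, bond orders sum to 4 (valence 4) → 0 H
  atom 8: O, bond orders sum to 2 (valence 2) → 0 H
  atom 9: C, bond orders sum to 1 (valence 4) → 3 H
Totals → C:8, H:14, O:1.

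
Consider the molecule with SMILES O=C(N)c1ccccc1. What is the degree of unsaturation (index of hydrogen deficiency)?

Molecular formula: C7H7NO.
DoU = (2C + 2 + N − H − X) / 2, where X is the halogen count and O/S are ignored.
    = (2·7 + 2 + 1 − 7 − 0) / 2 = 10 / 2 = 5.

5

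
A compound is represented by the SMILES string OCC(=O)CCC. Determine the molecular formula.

Walk through each heavy atom and fill implicit hydrogens from standard valence (C 4, N 3, O 2, S 2, halogen 1):
  atom 1: O, bond orders sum to 1 (valence 2) → 1 H
  atom 2: C, bond orders sum to 2 (valence 4) → 2 H
  atom 3: C, bond orders sum to 4 (valence 4) → 0 H
  atom 4: O, bond orders sum to 2 (valence 2) → 0 H
  atom 5: C, bond orders sum to 2 (valence 4) → 2 H
  atom 6: C, bond orders sum to 2 (valence 4) → 2 H
  atom 7: C, bond orders sum to 1 (valence 4) → 3 H
Totals → C:5, H:10, O:2.

C5H10O2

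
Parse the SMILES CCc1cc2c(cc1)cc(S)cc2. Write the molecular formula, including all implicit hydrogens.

C12H12S

Walk through each heavy atom and fill implicit hydrogens from standard valence (C 4, N 3, O 2, S 2, halogen 1); for lowercase aromatic atoms, an aromatic c carries 1 H when it has two neighbours and 0 H with three, and aromatic n carries 0 H:
  atom 1: C, bond orders sum to 1 (valence 4) → 3 H
  atom 2: C, bond orders sum to 2 (valence 4) → 2 H
  atom 3: aromatic c, 3 neighbours → 0 H
  atom 4: aromatic c, 2 neighbours → 1 H
  atom 5: aromatic c, 3 neighbours → 0 H
  atom 6: aromatic c, 3 neighbours → 0 H
  atom 7: aromatic c, 2 neighbours → 1 H
  atom 8: aromatic c, 2 neighbours → 1 H
  atom 9: aromatic c, 2 neighbours → 1 H
  atom 10: aromatic c, 3 neighbours → 0 H
  atom 11: S, bond orders sum to 1 (valence 2) → 1 H
  atom 12: aromatic c, 2 neighbours → 1 H
  atom 13: aromatic c, 2 neighbours → 1 H
Totals → C:12, H:12, S:1.
In Hill order: C12H12S.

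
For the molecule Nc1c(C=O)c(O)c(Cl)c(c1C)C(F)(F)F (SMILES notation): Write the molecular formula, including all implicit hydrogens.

C9H7ClF3NO2

Walk through each heavy atom and fill implicit hydrogens from standard valence (C 4, N 3, O 2, S 2, halogen 1); for lowercase aromatic atoms, an aromatic c carries 1 H when it has two neighbours and 0 H with three, and aromatic n carries 0 H:
  atom 1: N, bond orders sum to 1 (valence 3) → 2 H
  atom 2: aromatic c, 3 neighbours → 0 H
  atom 3: aromatic c, 3 neighbours → 0 H
  atom 4: C, bond orders sum to 3 (valence 4) → 1 H
  atom 5: O, bond orders sum to 2 (valence 2) → 0 H
  atom 6: aromatic c, 3 neighbours → 0 H
  atom 7: O, bond orders sum to 1 (valence 2) → 1 H
  atom 8: aromatic c, 3 neighbours → 0 H
  atom 9: Cl (halogen, monovalent) → 0 H
  atom 10: aromatic c, 3 neighbours → 0 H
  atom 11: aromatic c, 3 neighbours → 0 H
  atom 12: C, bond orders sum to 1 (valence 4) → 3 H
  atom 13: C, bond orders sum to 4 (valence 4) → 0 H
  atom 14: F (halogen, monovalent) → 0 H
  atom 15: F (halogen, monovalent) → 0 H
  atom 16: F (halogen, monovalent) → 0 H
Totals → C:9, H:7, Cl:1, F:3, N:1, O:2.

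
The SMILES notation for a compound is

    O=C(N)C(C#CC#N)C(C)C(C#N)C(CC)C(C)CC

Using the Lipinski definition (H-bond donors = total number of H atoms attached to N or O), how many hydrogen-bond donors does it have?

2

Donors: find every N or O and count the H atoms it carries.
  atom 1 (O): bond orders sum to 2 → 0 H
  atom 3 (N): bond orders sum to 1 → 2 H
  atom 8 (N): bond orders sum to 3 → 0 H
  atom 13 (N): bond orders sum to 3 → 0 H
Lipinski HBD = 2.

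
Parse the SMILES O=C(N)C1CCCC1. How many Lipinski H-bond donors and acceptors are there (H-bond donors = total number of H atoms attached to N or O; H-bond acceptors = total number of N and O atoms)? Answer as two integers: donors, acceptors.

2, 2

Donors: find every N or O and count the H atoms it carries.
  atom 1 (O): bond orders sum to 2 → 0 H
  atom 3 (N): bond orders sum to 1 → 2 H
Lipinski HBD = 2.
Acceptors: N atoms = 1, O atoms = 1 → HBA = 2.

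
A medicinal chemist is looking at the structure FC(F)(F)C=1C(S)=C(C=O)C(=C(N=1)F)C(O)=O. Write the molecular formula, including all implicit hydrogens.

C8H3F4NO3S

Walk through each heavy atom and fill implicit hydrogens from standard valence (C 4, N 3, O 2, S 2, halogen 1):
  atom 1: F (halogen, monovalent) → 0 H
  atom 2: C, bond orders sum to 4 (valence 4) → 0 H
  atom 3: F (halogen, monovalent) → 0 H
  atom 4: F (halogen, monovalent) → 0 H
  atom 5: C, bond orders sum to 4 (valence 4) → 0 H
  atom 6: C, bond orders sum to 4 (valence 4) → 0 H
  atom 7: S, bond orders sum to 1 (valence 2) → 1 H
  atom 8: C, bond orders sum to 4 (valence 4) → 0 H
  atom 9: C, bond orders sum to 3 (valence 4) → 1 H
  atom 10: O, bond orders sum to 2 (valence 2) → 0 H
  atom 11: C, bond orders sum to 4 (valence 4) → 0 H
  atom 12: C, bond orders sum to 4 (valence 4) → 0 H
  atom 13: N, bond orders sum to 3 (valence 3) → 0 H
  atom 14: F (halogen, monovalent) → 0 H
  atom 15: C, bond orders sum to 4 (valence 4) → 0 H
  atom 16: O, bond orders sum to 1 (valence 2) → 1 H
  atom 17: O, bond orders sum to 2 (valence 2) → 0 H
Totals → C:8, H:3, F:4, N:1, O:3, S:1.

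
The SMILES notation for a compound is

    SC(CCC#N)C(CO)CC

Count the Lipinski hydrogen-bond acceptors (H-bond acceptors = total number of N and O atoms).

2

N atoms: 1; O atoms: 1.
Lipinski HBA = 1 + 1 = 2.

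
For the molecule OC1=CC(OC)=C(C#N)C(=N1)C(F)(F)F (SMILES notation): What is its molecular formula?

C8H5F3N2O2

Walk through each heavy atom and fill implicit hydrogens from standard valence (C 4, N 3, O 2, S 2, halogen 1):
  atom 1: O, bond orders sum to 1 (valence 2) → 1 H
  atom 2: C, bond orders sum to 4 (valence 4) → 0 H
  atom 3: C, bond orders sum to 3 (valence 4) → 1 H
  atom 4: C, bond orders sum to 4 (valence 4) → 0 H
  atom 5: O, bond orders sum to 2 (valence 2) → 0 H
  atom 6: C, bond orders sum to 1 (valence 4) → 3 H
  atom 7: C, bond orders sum to 4 (valence 4) → 0 H
  atom 8: C, bond orders sum to 4 (valence 4) → 0 H
  atom 9: N, bond orders sum to 3 (valence 3) → 0 H
  atom 10: C, bond orders sum to 4 (valence 4) → 0 H
  atom 11: N, bond orders sum to 3 (valence 3) → 0 H
  atom 12: C, bond orders sum to 4 (valence 4) → 0 H
  atom 13: F (halogen, monovalent) → 0 H
  atom 14: F (halogen, monovalent) → 0 H
  atom 15: F (halogen, monovalent) → 0 H
Totals → C:8, H:5, F:3, N:2, O:2.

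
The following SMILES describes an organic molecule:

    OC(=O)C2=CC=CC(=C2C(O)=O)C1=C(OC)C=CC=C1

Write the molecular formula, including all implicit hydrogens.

Walk through each heavy atom and fill implicit hydrogens from standard valence (C 4, N 3, O 2, S 2, halogen 1):
  atom 1: O, bond orders sum to 1 (valence 2) → 1 H
  atom 2: C, bond orders sum to 4 (valence 4) → 0 H
  atom 3: O, bond orders sum to 2 (valence 2) → 0 H
  atom 4: C, bond orders sum to 4 (valence 4) → 0 H
  atom 5: C, bond orders sum to 3 (valence 4) → 1 H
  atom 6: C, bond orders sum to 3 (valence 4) → 1 H
  atom 7: C, bond orders sum to 3 (valence 4) → 1 H
  atom 8: C, bond orders sum to 4 (valence 4) → 0 H
  atom 9: C, bond orders sum to 4 (valence 4) → 0 H
  atom 10: C, bond orders sum to 4 (valence 4) → 0 H
  atom 11: O, bond orders sum to 1 (valence 2) → 1 H
  atom 12: O, bond orders sum to 2 (valence 2) → 0 H
  atom 13: C, bond orders sum to 4 (valence 4) → 0 H
  atom 14: C, bond orders sum to 4 (valence 4) → 0 H
  atom 15: O, bond orders sum to 2 (valence 2) → 0 H
  atom 16: C, bond orders sum to 1 (valence 4) → 3 H
  atom 17: C, bond orders sum to 3 (valence 4) → 1 H
  atom 18: C, bond orders sum to 3 (valence 4) → 1 H
  atom 19: C, bond orders sum to 3 (valence 4) → 1 H
  atom 20: C, bond orders sum to 3 (valence 4) → 1 H
Totals → C:15, H:12, O:5.
In Hill order: C15H12O5.

C15H12O5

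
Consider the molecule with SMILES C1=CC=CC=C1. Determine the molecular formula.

Walk through each heavy atom and fill implicit hydrogens from standard valence (C 4, N 3, O 2, S 2, halogen 1):
  atom 1: C, bond orders sum to 3 (valence 4) → 1 H
  atom 2: C, bond orders sum to 3 (valence 4) → 1 H
  atom 3: C, bond orders sum to 3 (valence 4) → 1 H
  atom 4: C, bond orders sum to 3 (valence 4) → 1 H
  atom 5: C, bond orders sum to 3 (valence 4) → 1 H
  atom 6: C, bond orders sum to 3 (valence 4) → 1 H
Totals → C:6, H:6.
In Hill order: C6H6.

C6H6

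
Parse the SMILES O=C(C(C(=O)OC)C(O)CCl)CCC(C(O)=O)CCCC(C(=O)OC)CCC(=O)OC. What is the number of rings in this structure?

0

In SMILES, each pair of matching ring-closure digits denotes one ring-closing bond; the number of such bonds equals the number of independent rings.
Ring-closure bonds here: 0.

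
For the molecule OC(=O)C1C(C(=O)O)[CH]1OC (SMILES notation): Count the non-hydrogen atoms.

11

Every atom symbol written in the SMILES (organic subset) is one heavy atom; implicit H are not written.
Heavy atoms by element → C:6, O:5.
Total: 11.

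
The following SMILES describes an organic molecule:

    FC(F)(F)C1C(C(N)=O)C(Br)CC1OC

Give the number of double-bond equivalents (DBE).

Molecular formula: C8H11BrF3NO2.
DoU = (2C + 2 + N − H − X) / 2, where X is the halogen count and O/S are ignored.
    = (2·8 + 2 + 1 − 11 − 4) / 2 = 4 / 2 = 2.

2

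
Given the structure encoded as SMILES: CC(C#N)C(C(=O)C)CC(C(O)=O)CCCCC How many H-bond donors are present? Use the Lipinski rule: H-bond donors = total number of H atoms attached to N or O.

1

Donors: find every N or O and count the H atoms it carries.
  atom 4 (N): bond orders sum to 3 → 0 H
  atom 7 (O): bond orders sum to 2 → 0 H
  atom 12 (O): bond orders sum to 1 → 1 H
  atom 13 (O): bond orders sum to 2 → 0 H
Lipinski HBD = 1.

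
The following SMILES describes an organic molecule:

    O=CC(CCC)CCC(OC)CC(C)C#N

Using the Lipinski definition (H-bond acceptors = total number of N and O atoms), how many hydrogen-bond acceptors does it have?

N atoms: 1; O atoms: 2.
Lipinski HBA = 1 + 2 = 3.

3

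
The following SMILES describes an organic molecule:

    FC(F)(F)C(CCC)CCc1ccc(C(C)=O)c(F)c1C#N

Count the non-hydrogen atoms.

Every atom symbol written in the SMILES (organic subset) is one heavy atom; implicit H are not written.
Heavy atoms by element → C:16, F:4, N:1, O:1.
Total: 22.

22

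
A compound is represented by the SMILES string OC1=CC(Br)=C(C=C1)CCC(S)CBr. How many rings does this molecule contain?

In SMILES, each pair of matching ring-closure digits denotes one ring-closing bond; the number of such bonds equals the number of independent rings.
Ring-closure bonds here: 1.

1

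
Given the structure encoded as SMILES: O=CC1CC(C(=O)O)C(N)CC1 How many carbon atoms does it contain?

Count every carbon token in the SMILES (each C, including those in ring-closure positions and inside branches).
Carbon count: 8.

8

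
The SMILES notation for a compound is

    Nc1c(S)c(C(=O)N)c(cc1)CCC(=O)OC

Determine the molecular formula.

Walk through each heavy atom and fill implicit hydrogens from standard valence (C 4, N 3, O 2, S 2, halogen 1); for lowercase aromatic atoms, an aromatic c carries 1 H when it has two neighbours and 0 H with three, and aromatic n carries 0 H:
  atom 1: N, bond orders sum to 1 (valence 3) → 2 H
  atom 2: aromatic c, 3 neighbours → 0 H
  atom 3: aromatic c, 3 neighbours → 0 H
  atom 4: S, bond orders sum to 1 (valence 2) → 1 H
  atom 5: aromatic c, 3 neighbours → 0 H
  atom 6: C, bond orders sum to 4 (valence 4) → 0 H
  atom 7: O, bond orders sum to 2 (valence 2) → 0 H
  atom 8: N, bond orders sum to 1 (valence 3) → 2 H
  atom 9: aromatic c, 3 neighbours → 0 H
  atom 10: aromatic c, 2 neighbours → 1 H
  atom 11: aromatic c, 2 neighbours → 1 H
  atom 12: C, bond orders sum to 2 (valence 4) → 2 H
  atom 13: C, bond orders sum to 2 (valence 4) → 2 H
  atom 14: C, bond orders sum to 4 (valence 4) → 0 H
  atom 15: O, bond orders sum to 2 (valence 2) → 0 H
  atom 16: O, bond orders sum to 2 (valence 2) → 0 H
  atom 17: C, bond orders sum to 1 (valence 4) → 3 H
Totals → C:11, H:14, N:2, O:3, S:1.
In Hill order: C11H14N2O3S.

C11H14N2O3S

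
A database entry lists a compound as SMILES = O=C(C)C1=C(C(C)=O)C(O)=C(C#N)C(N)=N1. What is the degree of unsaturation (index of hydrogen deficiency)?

Molecular formula: C10H9N3O3.
DoU = (2C + 2 + N − H − X) / 2, where X is the halogen count and O/S are ignored.
    = (2·10 + 2 + 3 − 9 − 0) / 2 = 16 / 2 = 8.

8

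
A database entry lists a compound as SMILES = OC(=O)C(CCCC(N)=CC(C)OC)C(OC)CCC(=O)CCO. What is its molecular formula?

C17H31NO6

Walk through each heavy atom and fill implicit hydrogens from standard valence (C 4, N 3, O 2, S 2, halogen 1):
  atom 1: O, bond orders sum to 1 (valence 2) → 1 H
  atom 2: C, bond orders sum to 4 (valence 4) → 0 H
  atom 3: O, bond orders sum to 2 (valence 2) → 0 H
  atom 4: C, bond orders sum to 3 (valence 4) → 1 H
  atom 5: C, bond orders sum to 2 (valence 4) → 2 H
  atom 6: C, bond orders sum to 2 (valence 4) → 2 H
  atom 7: C, bond orders sum to 2 (valence 4) → 2 H
  atom 8: C, bond orders sum to 4 (valence 4) → 0 H
  atom 9: N, bond orders sum to 1 (valence 3) → 2 H
  atom 10: C, bond orders sum to 3 (valence 4) → 1 H
  atom 11: C, bond orders sum to 3 (valence 4) → 1 H
  atom 12: C, bond orders sum to 1 (valence 4) → 3 H
  atom 13: O, bond orders sum to 2 (valence 2) → 0 H
  atom 14: C, bond orders sum to 1 (valence 4) → 3 H
  atom 15: C, bond orders sum to 3 (valence 4) → 1 H
  atom 16: O, bond orders sum to 2 (valence 2) → 0 H
  atom 17: C, bond orders sum to 1 (valence 4) → 3 H
  atom 18: C, bond orders sum to 2 (valence 4) → 2 H
  atom 19: C, bond orders sum to 2 (valence 4) → 2 H
  atom 20: C, bond orders sum to 4 (valence 4) → 0 H
  atom 21: O, bond orders sum to 2 (valence 2) → 0 H
  atom 22: C, bond orders sum to 2 (valence 4) → 2 H
  atom 23: C, bond orders sum to 2 (valence 4) → 2 H
  atom 24: O, bond orders sum to 1 (valence 2) → 1 H
Totals → C:17, H:31, N:1, O:6.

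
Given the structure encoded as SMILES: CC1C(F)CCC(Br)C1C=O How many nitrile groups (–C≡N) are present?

Scan the SMILES for the nitrile motif — none present.
Groups that are present: 1 aldehyde.

0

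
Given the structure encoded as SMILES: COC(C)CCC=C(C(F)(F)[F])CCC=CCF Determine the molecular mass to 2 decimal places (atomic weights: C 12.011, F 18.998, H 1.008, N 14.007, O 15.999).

268.29 g/mol

First, the molecular formula is C13H20F4O (counting implicit H from valence).
  C: 13 × 12.011 = 156.143
  F: 4 × 18.998 = 75.992
  H: 20 × 1.008 = 20.160
  O: 1 × 15.999 = 15.999
Sum: 13×12.011 + 4×18.998 + 20×1.008 + 1×15.999 = 268.294 → 268.29 g/mol.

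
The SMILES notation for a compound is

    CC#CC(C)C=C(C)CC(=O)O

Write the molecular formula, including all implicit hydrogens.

Walk through each heavy atom and fill implicit hydrogens from standard valence (C 4, N 3, O 2, S 2, halogen 1):
  atom 1: C, bond orders sum to 1 (valence 4) → 3 H
  atom 2: C, bond orders sum to 4 (valence 4) → 0 H
  atom 3: C, bond orders sum to 4 (valence 4) → 0 H
  atom 4: C, bond orders sum to 3 (valence 4) → 1 H
  atom 5: C, bond orders sum to 1 (valence 4) → 3 H
  atom 6: C, bond orders sum to 3 (valence 4) → 1 H
  atom 7: C, bond orders sum to 4 (valence 4) → 0 H
  atom 8: C, bond orders sum to 1 (valence 4) → 3 H
  atom 9: C, bond orders sum to 2 (valence 4) → 2 H
  atom 10: C, bond orders sum to 4 (valence 4) → 0 H
  atom 11: O, bond orders sum to 2 (valence 2) → 0 H
  atom 12: O, bond orders sum to 1 (valence 2) → 1 H
Totals → C:10, H:14, O:2.
In Hill order: C10H14O2.

C10H14O2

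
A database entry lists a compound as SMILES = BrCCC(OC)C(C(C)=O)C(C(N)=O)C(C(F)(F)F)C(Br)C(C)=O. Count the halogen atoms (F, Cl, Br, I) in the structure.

Halogen atoms appear at heavy-atom positions 1, 17, 18, 19, 21 (2×Br, 3×F).
Other groups present: 1 amide, 1 ether, 2 ketone.
Halogen count: 5.

5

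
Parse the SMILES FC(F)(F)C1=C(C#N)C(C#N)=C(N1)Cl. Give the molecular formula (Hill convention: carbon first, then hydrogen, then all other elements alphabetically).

C7HClF3N3

Walk through each heavy atom and fill implicit hydrogens from standard valence (C 4, N 3, O 2, S 2, halogen 1):
  atom 1: F (halogen, monovalent) → 0 H
  atom 2: C, bond orders sum to 4 (valence 4) → 0 H
  atom 3: F (halogen, monovalent) → 0 H
  atom 4: F (halogen, monovalent) → 0 H
  atom 5: C, bond orders sum to 4 (valence 4) → 0 H
  atom 6: C, bond orders sum to 4 (valence 4) → 0 H
  atom 7: C, bond orders sum to 4 (valence 4) → 0 H
  atom 8: N, bond orders sum to 3 (valence 3) → 0 H
  atom 9: C, bond orders sum to 4 (valence 4) → 0 H
  atom 10: C, bond orders sum to 4 (valence 4) → 0 H
  atom 11: N, bond orders sum to 3 (valence 3) → 0 H
  atom 12: C, bond orders sum to 4 (valence 4) → 0 H
  atom 13: N, bond orders sum to 2 (valence 3) → 1 H
  atom 14: Cl (halogen, monovalent) → 0 H
Totals → C:7, H:1, Cl:1, F:3, N:3.
In Hill order: C7HClF3N3.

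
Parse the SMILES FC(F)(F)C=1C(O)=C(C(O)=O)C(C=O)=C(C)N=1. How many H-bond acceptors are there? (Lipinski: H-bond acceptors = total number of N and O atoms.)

N atoms: 1; O atoms: 4.
Lipinski HBA = 1 + 4 = 5.

5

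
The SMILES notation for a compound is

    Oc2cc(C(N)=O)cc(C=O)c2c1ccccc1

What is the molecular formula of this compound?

C14H11NO3

Walk through each heavy atom and fill implicit hydrogens from standard valence (C 4, N 3, O 2, S 2, halogen 1); for lowercase aromatic atoms, an aromatic c carries 1 H when it has two neighbours and 0 H with three, and aromatic n carries 0 H:
  atom 1: O, bond orders sum to 1 (valence 2) → 1 H
  atom 2: aromatic c, 3 neighbours → 0 H
  atom 3: aromatic c, 2 neighbours → 1 H
  atom 4: aromatic c, 3 neighbours → 0 H
  atom 5: C, bond orders sum to 4 (valence 4) → 0 H
  atom 6: N, bond orders sum to 1 (valence 3) → 2 H
  atom 7: O, bond orders sum to 2 (valence 2) → 0 H
  atom 8: aromatic c, 2 neighbours → 1 H
  atom 9: aromatic c, 3 neighbours → 0 H
  atom 10: C, bond orders sum to 3 (valence 4) → 1 H
  atom 11: O, bond orders sum to 2 (valence 2) → 0 H
  atom 12: aromatic c, 3 neighbours → 0 H
  atom 13: aromatic c, 3 neighbours → 0 H
  atom 14: aromatic c, 2 neighbours → 1 H
  atom 15: aromatic c, 2 neighbours → 1 H
  atom 16: aromatic c, 2 neighbours → 1 H
  atom 17: aromatic c, 2 neighbours → 1 H
  atom 18: aromatic c, 2 neighbours → 1 H
Totals → C:14, H:11, N:1, O:3.
In Hill order: C14H11NO3.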